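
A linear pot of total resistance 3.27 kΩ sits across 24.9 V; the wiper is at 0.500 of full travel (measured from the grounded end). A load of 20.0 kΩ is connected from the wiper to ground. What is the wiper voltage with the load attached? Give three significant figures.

V ≈ 12.0 V

The wiper splits the pot into (1−α)R = 1.635 kΩ above and αR = 1.635 kΩ below.
Lower section ‖ load = 1.511 kΩ.
V_wiper = 24.9 × 1.511/(1.635 + 1.511) = 12.0 V.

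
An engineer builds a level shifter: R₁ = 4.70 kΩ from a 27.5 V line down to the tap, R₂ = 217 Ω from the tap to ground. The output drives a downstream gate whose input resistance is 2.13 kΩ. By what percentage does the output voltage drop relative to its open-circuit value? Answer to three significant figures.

8.87 %

The divider's output (Thévenin) resistance is R₁‖R₂ = 207.4 Ω.
Fractional drop under load = R_th/(R_th + R_L) = 207.4 / (207.4 + 2130) = 0.08874.
So the output falls by 8.87 %.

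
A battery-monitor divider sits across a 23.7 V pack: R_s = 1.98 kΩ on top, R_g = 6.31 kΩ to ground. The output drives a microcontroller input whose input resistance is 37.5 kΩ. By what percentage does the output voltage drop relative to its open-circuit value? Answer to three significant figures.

3.86 %

The divider's output (Thévenin) resistance is R_s‖R_g = 1.507 kΩ.
Fractional drop under load = R_th/(R_th + R_L) = 1.507 / (1.507 + 37.5) = 0.03864.
So the output falls by 3.86 %.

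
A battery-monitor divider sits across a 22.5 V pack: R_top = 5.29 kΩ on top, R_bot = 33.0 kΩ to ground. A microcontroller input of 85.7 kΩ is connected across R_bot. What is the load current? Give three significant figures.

R_bot‖R_L = 23.83 kΩ; V_out = 22.5 × 23.83/29.12 = 18.41 V.
I_L = V_out / R_L = 18.41 / 85.7 kΩ = 0.215 mA.

I_L ≈ 0.215 mA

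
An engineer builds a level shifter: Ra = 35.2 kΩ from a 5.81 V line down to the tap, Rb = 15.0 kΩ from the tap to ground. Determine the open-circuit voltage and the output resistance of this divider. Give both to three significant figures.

V_th = 1.74 V, R_th = 10.5 kΩ

V_th is the open-circuit tap voltage: 5.81 × 15.0/(35.2 + 15.0) = 1.74 V.
With the supply zeroed, Ra and Rb appear in parallel from the tap: R_th = Ra‖Rb = (35.2 × 15.0)/50.20 = 10.5 kΩ.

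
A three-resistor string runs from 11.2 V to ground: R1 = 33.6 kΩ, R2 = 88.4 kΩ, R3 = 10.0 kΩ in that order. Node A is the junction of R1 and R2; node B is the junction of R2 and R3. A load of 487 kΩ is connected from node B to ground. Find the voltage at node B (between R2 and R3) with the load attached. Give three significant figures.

V ≈ 0.833 V

At node B, R3 is in parallel with the load: R3‖R_L = 9.799 kΩ.
Below node A the resistance is R2 + (R3‖R_L) = 98.20 kΩ, so V_A = 11.2 × 98.20/131.8 = 8.345 V.
Then V_B = V_A × (R3‖R_L)/(R2 + R3‖R_L) = 8.345 × 9.799/98.20 = 0.833 V.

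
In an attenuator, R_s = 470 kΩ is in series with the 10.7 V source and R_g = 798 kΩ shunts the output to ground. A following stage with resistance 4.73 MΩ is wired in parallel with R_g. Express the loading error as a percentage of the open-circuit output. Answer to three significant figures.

The divider's output (Thévenin) resistance is R_s‖R_g = 295.8 kΩ.
Fractional drop under load = R_th/(R_th + R_L) = 295.8 / (295.8 + 4730) = 0.05885.
So the output falls by 5.89 %.

5.89 %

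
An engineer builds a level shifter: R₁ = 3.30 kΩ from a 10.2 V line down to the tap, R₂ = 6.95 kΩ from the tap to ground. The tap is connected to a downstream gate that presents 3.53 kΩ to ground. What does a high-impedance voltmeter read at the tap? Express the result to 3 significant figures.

The load sits in parallel with R₂: R₂‖R_L = (6.95 × 3.53) / (6.95 + 3.53) = 2.341 kΩ.
V_out = 10.2 × 2.341 / (3.30 + 2.341) = 10.2 × 2.341/5.641 = 4.23 V.
(Unloaded it would have been 6.92 V.)

V_out ≈ 4.23 V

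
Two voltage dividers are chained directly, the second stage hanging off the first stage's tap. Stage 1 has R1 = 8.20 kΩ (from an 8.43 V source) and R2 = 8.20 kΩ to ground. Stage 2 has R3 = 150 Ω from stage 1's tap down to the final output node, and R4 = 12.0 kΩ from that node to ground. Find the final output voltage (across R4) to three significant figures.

Stage 2 presents R3+R4 = 12150 Ω as a load on stage 1's tap.
Stage 1's lower leg becomes R2‖(R3+R4) = 4896 Ω, so V_mid = 8.43 × 4896/13100 = 3.152 V.
Stage 2 is itself unloaded: V_out = V_mid × R4/(R3+R4) = 3.152 × 12000/12150 = 3.11 V.

V_out ≈ 3.11 V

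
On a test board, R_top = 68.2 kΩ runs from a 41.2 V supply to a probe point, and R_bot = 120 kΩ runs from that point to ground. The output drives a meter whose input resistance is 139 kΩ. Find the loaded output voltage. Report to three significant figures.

V_out ≈ 20.0 V

The load sits in parallel with R_bot: R_bot‖R_L = (120 × 139) / (120 + 139) = 64.40 kΩ.
V_out = 41.2 × 64.40 / (68.2 + 64.40) = 41.2 × 64.40/132.6 = 20.0 V.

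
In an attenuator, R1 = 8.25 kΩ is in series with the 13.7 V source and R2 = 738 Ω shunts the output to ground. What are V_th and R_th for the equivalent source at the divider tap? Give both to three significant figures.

V_th is the open-circuit tap voltage: 13.7 × 738/(8250 + 738) = 1.12 V.
With the supply zeroed, R1 and R2 appear in parallel from the tap: R_th = R1‖R2 = (8250 × 738)/8988 = 677 Ω.

V_th = 1.12 V, R_th = 677 Ω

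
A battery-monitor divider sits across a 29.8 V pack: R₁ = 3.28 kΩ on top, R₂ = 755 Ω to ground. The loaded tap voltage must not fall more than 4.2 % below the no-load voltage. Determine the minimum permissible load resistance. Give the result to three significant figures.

Output resistance R_th = R₁‖R₂ = (3280 × 755)/4035 = 613.7 Ω.
The fractional drop is R_th/(R_th + R_L); requiring this ≤ 0.0420 gives R_L ≥ R_th(1/0.0420 − 1) = 613.7 × 22.81 = 14.0 kΩ.

R_L(min) ≈ 14.0 kΩ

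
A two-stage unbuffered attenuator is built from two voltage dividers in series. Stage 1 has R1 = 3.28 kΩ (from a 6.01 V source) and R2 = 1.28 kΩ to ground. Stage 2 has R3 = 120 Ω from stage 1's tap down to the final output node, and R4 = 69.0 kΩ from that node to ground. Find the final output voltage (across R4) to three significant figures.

Stage 2 presents R3+R4 = 69120 Ω as a load on stage 1's tap.
Stage 1's lower leg becomes R2‖(R3+R4) = 1257 Ω, so V_mid = 6.01 × 1257/4537 = 1.665 V.
Stage 2 is itself unloaded: V_out = V_mid × R4/(R3+R4) = 1.665 × 69000/69120 = 1.66 V.

V_out ≈ 1.66 V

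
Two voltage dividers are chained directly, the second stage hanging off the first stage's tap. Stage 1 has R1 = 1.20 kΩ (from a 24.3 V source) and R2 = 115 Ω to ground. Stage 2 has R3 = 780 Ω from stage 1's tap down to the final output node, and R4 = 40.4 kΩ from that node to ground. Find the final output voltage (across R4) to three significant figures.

V_out ≈ 2.08 V

Stage 2 presents R3+R4 = 41180 Ω as a load on stage 1's tap.
Stage 1's lower leg becomes R2‖(R3+R4) = 114.7 Ω, so V_mid = 24.3 × 114.7/1315 = 2.120 V.
Stage 2 is itself unloaded: V_out = V_mid × R4/(R3+R4) = 2.120 × 40400/41180 = 2.08 V.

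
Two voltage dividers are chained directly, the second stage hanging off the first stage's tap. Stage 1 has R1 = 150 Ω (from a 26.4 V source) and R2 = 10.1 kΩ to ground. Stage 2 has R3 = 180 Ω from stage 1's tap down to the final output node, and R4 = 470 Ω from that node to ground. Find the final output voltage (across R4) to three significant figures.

V_out ≈ 15.3 V

Stage 2 presents R3+R4 = 650.0 Ω as a load on stage 1's tap.
Stage 1's lower leg becomes R2‖(R3+R4) = 610.7 Ω, so V_mid = 26.4 × 610.7/760.7 = 21.19 V.
Stage 2 is itself unloaded: V_out = V_mid × R4/(R3+R4) = 21.19 × 470/650.0 = 15.3 V.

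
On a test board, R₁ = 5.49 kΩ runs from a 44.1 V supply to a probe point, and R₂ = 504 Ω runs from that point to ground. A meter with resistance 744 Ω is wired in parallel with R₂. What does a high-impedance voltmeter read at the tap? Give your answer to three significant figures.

V_out ≈ 2.29 V

The load sits in parallel with R₂: R₂‖R_L = (504 × 744) / (504 + 744) = 300.5 Ω.
V_out = 44.1 × 300.5 / (5490 + 300.5) = 44.1 × 300.5/5790 = 2.29 V.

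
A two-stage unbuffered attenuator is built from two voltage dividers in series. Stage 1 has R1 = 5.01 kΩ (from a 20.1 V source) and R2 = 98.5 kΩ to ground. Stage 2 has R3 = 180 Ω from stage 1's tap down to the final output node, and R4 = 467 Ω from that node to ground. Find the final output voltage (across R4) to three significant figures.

V_out ≈ 1.65 V

Stage 2 presents R3+R4 = 647.0 Ω as a load on stage 1's tap.
Stage 1's lower leg becomes R2‖(R3+R4) = 642.8 Ω, so V_mid = 20.1 × 642.8/5653 = 2.286 V.
Stage 2 is itself unloaded: V_out = V_mid × R4/(R3+R4) = 2.286 × 467/647.0 = 1.65 V.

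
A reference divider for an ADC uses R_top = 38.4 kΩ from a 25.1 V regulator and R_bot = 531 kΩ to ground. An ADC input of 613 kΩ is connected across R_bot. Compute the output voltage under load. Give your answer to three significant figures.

V_out ≈ 22.1 V

The load sits in parallel with R_bot: R_bot‖R_L = (531 × 613) / (531 + 613) = 284.5 kΩ.
V_out = 25.1 × 284.5 / (38.4 + 284.5) = 25.1 × 284.5/322.9 = 22.1 V.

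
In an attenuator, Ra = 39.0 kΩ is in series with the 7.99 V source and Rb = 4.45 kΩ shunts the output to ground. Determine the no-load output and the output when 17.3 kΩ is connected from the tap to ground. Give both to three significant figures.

Unloaded: 0.818 V; loaded: 0.665 V

Open-circuit: V = 7.99 × 4.45/(39.0 + 4.45) = 0.818 V.
With the load, Rb becomes Rb‖R_L = 3.540 kΩ, so V = 7.99 × 3.540/42.54 = 0.665 V.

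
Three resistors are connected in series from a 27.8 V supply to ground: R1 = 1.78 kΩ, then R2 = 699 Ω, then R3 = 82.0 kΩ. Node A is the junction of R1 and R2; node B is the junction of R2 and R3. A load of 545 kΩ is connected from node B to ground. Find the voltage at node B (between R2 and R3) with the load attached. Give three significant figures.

V ≈ 26.9 V

At node B, R3 is in parallel with the load: R3‖R_L = 71280 Ω.
Below node A the resistance is R2 + (R3‖R_L) = 71970 Ω, so V_A = 27.8 × 71970/73750 = 27.13 V.
Then V_B = V_A × (R3‖R_L)/(R2 + R3‖R_L) = 27.13 × 71280/71970 = 26.9 V.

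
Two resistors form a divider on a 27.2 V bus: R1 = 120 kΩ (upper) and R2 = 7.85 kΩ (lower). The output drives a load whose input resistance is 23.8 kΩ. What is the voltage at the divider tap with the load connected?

The load sits in parallel with R2: R2‖R_L = (7.85 × 23.8) / (7.85 + 23.8) = 5.903 kΩ.
V_out = 27.2 × 5.903 / (120 + 5.903) = 27.2 × 5.903/125.9 = 1.28 V.

V_out ≈ 1.28 V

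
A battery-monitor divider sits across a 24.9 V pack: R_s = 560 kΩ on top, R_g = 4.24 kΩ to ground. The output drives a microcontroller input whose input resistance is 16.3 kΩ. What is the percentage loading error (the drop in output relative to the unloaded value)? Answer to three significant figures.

20.5 %

The divider's output (Thévenin) resistance is R_s‖R_g = 4.208 kΩ.
Fractional drop under load = R_th/(R_th + R_L) = 4.208 / (4.208 + 16.3) = 0.2052.
So the output falls by 20.5 %.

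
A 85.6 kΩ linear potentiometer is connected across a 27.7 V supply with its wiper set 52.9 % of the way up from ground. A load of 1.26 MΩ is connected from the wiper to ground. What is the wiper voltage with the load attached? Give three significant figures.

The wiper splits the pot into (1−α)R = 40.32 kΩ above and αR = 45.28 kΩ below.
Lower section ‖ load = 43.71 kΩ.
V_wiper = 27.7 × 43.71/(40.32 + 43.71) = 14.4 V.

V ≈ 14.4 V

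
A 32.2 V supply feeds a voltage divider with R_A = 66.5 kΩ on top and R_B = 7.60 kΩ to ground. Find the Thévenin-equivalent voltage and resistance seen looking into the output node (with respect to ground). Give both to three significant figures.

V_th is the open-circuit tap voltage: 32.2 × 7.60/(66.5 + 7.60) = 3.30 V.
With the supply zeroed, R_A and R_B appear in parallel from the tap: R_th = R_A‖R_B = (66.5 × 7.60)/74.10 = 6.82 kΩ.

V_th = 3.30 V, R_th = 6.82 kΩ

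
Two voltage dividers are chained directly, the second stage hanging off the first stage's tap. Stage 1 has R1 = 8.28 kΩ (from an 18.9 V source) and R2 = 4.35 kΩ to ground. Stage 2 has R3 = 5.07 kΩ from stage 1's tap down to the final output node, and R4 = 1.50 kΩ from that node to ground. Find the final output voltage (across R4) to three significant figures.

Stage 2 presents R3+R4 = 6.570 kΩ as a load on stage 1's tap.
Stage 1's lower leg becomes R2‖(R3+R4) = 2.617 kΩ, so V_mid = 18.9 × 2.617/10.90 = 4.539 V.
Stage 2 is itself unloaded: V_out = V_mid × R4/(R3+R4) = 4.539 × 1.50/6.570 = 1.04 V.

V_out ≈ 1.04 V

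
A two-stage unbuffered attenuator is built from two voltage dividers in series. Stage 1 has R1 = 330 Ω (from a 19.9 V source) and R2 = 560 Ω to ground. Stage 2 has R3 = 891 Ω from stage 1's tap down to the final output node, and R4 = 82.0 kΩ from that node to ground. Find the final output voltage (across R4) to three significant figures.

Stage 2 presents R3+R4 = 82890 Ω as a load on stage 1's tap.
Stage 1's lower leg becomes R2‖(R3+R4) = 556.2 Ω, so V_mid = 19.9 × 556.2/886.2 = 12.49 V.
Stage 2 is itself unloaded: V_out = V_mid × R4/(R3+R4) = 12.49 × 82000/82890 = 12.4 V.

V_out ≈ 12.4 V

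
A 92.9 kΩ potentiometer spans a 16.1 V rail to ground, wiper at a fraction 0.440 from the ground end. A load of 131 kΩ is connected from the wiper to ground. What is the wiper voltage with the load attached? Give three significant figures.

The wiper splits the pot into (1−α)R = 52.02 kΩ above and αR = 40.88 kΩ below.
Lower section ‖ load = 31.15 kΩ.
V_wiper = 16.1 × 31.15/(52.02 + 31.15) = 6.03 V.

V ≈ 6.03 V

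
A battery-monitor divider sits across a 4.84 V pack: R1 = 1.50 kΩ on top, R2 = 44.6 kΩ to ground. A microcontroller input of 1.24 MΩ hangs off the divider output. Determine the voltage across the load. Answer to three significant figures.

The load sits in parallel with R2: R2‖R_L = (44.6 × 1240) / (44.6 + 1240) = 43.05 kΩ.
V_out = 4.84 × 43.05 / (1.50 + 43.05) = 4.84 × 43.05/44.55 = 4.68 V.
(Unloaded it would have been 4.68 V.)

V_out ≈ 4.68 V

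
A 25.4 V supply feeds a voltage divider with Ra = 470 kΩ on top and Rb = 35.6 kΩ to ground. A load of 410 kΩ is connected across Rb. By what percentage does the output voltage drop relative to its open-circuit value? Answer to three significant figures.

7.47 %

The divider's output (Thévenin) resistance is Ra‖Rb = 33.09 kΩ.
Fractional drop under load = R_th/(R_th + R_L) = 33.09 / (33.09 + 410) = 0.07469.
So the output falls by 7.47 %.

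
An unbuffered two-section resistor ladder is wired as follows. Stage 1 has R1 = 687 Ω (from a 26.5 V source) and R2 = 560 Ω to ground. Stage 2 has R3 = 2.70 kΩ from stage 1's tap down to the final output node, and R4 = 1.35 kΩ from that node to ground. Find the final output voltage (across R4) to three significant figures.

Stage 2 presents R3+R4 = 4050 Ω as a load on stage 1's tap.
Stage 1's lower leg becomes R2‖(R3+R4) = 492.0 Ω, so V_mid = 26.5 × 492.0/1179 = 11.06 V.
Stage 2 is itself unloaded: V_out = V_mid × R4/(R3+R4) = 11.06 × 1350/4050 = 3.69 V.

V_out ≈ 3.69 V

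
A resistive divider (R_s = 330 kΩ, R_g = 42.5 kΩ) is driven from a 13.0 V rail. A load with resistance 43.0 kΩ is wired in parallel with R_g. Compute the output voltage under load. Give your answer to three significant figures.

V_out ≈ 0.791 V

The load sits in parallel with R_g: R_g‖R_L = (42.5 × 43.0) / (42.5 + 43.0) = 21.37 kΩ.
V_out = 13.0 × 21.37 / (330 + 21.37) = 13.0 × 21.37/351.4 = 0.791 V.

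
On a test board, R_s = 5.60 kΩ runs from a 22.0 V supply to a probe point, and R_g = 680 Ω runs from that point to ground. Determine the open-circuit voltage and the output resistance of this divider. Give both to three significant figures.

V_th is the open-circuit tap voltage: 22.0 × 680/(5600 + 680) = 2.38 V.
With the supply zeroed, R_s and R_g appear in parallel from the tap: R_th = R_s‖R_g = (5600 × 680)/6280 = 606 Ω.

V_th = 2.38 V, R_th = 606 Ω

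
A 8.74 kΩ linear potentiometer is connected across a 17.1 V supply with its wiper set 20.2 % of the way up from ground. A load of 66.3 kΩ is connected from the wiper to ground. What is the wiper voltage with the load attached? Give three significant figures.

The wiper splits the pot into (1−α)R = 6.975 kΩ above and αR = 1.765 kΩ below.
Lower section ‖ load = 1.720 kΩ.
V_wiper = 17.1 × 1.720/(6.975 + 1.720) = 3.38 V.

V ≈ 3.38 V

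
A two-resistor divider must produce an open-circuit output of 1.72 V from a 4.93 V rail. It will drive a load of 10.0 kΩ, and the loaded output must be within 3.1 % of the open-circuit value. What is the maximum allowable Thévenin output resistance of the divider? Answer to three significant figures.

Loading drop = R_th/(R_th + R_L) ≤ 0.0310, so R_th ≤ R_L · ε/(1−ε) = 10.0 kΩ × 0.0310/0.9690 = 320 Ω.
(Any R1, R2 with R2/(R1+R2) = 0.349 and R1‖R2 ≤ 320 Ω will meet the spec.)

R_th ≤ 320 Ω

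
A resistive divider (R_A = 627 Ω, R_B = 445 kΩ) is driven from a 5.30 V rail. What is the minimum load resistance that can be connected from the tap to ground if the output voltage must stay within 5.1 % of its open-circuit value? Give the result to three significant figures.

R_L(min) ≈ 11.7 kΩ

Output resistance R_th = R_A‖R_B = (627 × 445000)/445600 = 626.1 Ω.
The fractional drop is R_th/(R_th + R_L); requiring this ≤ 0.0510 gives R_L ≥ R_th(1/0.0510 − 1) = 626.1 × 18.61 = 11.7 kΩ.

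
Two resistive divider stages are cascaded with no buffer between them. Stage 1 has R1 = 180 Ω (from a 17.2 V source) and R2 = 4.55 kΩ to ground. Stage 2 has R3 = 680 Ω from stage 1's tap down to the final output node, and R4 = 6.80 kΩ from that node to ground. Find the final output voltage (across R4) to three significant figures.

V_out ≈ 14.7 V

Stage 2 presents R3+R4 = 7480 Ω as a load on stage 1's tap.
Stage 1's lower leg becomes R2‖(R3+R4) = 2829 Ω, so V_mid = 17.2 × 2829/3009 = 16.17 V.
Stage 2 is itself unloaded: V_out = V_mid × R4/(R3+R4) = 16.17 × 6800/7480 = 14.7 V.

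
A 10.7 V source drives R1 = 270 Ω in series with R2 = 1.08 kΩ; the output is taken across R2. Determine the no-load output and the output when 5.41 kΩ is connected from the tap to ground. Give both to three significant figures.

Open-circuit: V = 10.7 × 1080/(270 + 1080) = 8.56 V.
With the load, R2 becomes R2‖R_L = 900.3 Ω, so V = 10.7 × 900.3/1170 = 8.23 V.

Unloaded: 8.56 V; loaded: 8.23 V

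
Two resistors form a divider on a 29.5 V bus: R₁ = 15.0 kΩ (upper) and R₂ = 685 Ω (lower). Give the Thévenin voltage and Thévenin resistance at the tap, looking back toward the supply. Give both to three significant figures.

V_th is the open-circuit tap voltage: 29.5 × 685/(15000 + 685) = 1.29 V.
With the supply zeroed, R₁ and R₂ appear in parallel from the tap: R_th = R₁‖R₂ = (15000 × 685)/15680 = 655 Ω.

V_th = 1.29 V, R_th = 655 Ω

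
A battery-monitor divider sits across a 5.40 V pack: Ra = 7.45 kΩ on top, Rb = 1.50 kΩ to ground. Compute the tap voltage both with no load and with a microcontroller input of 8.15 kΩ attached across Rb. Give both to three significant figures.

Unloaded: 0.905 V; loaded: 0.785 V

Open-circuit: V = 5.40 × 1.50/(7.45 + 1.50) = 0.905 V.
With the load, Rb becomes Rb‖R_L = 1.267 kΩ, so V = 5.40 × 1.267/8.717 = 0.785 V.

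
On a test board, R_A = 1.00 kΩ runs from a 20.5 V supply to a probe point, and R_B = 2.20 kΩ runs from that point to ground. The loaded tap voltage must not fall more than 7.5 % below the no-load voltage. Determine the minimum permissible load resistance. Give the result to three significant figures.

Output resistance R_th = R_A‖R_B = (1000 × 2200)/3200 = 687.5 Ω.
The fractional drop is R_th/(R_th + R_L); requiring this ≤ 0.0750 gives R_L ≥ R_th(1/0.0750 − 1) = 687.5 × 12.33 = 8.48 kΩ.

R_L(min) ≈ 8.48 kΩ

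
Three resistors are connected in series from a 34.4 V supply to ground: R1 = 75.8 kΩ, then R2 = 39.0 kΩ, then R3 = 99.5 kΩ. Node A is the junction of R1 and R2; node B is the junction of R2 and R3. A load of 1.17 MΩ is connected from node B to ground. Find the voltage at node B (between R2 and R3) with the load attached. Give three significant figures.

V ≈ 15.3 V

At node B, R3 is in parallel with the load: R3‖R_L = 91.70 kΩ.
Below node A the resistance is R2 + (R3‖R_L) = 130.7 kΩ, so V_A = 34.4 × 130.7/206.5 = 21.77 V.
Then V_B = V_A × (R3‖R_L)/(R2 + R3‖R_L) = 21.77 × 91.70/130.7 = 15.3 V.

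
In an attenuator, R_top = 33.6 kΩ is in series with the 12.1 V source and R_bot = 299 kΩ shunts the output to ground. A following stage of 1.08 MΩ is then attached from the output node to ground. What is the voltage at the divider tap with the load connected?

The load sits in parallel with R_bot: R_bot‖R_L = (299 × 1080) / (299 + 1080) = 234.2 kΩ.
V_out = 12.1 × 234.2 / (33.6 + 234.2) = 12.1 × 234.2/267.8 = 10.6 V.
(Unloaded it would have been 10.9 V.)

V_out ≈ 10.6 V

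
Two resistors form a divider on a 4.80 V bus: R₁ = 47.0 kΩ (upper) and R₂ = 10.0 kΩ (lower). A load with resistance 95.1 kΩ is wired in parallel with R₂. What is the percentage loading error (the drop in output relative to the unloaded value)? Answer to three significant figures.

7.98 %

The divider's output (Thévenin) resistance is R₁‖R₂ = 8.246 kΩ.
Fractional drop under load = R_th/(R_th + R_L) = 8.246 / (8.246 + 95.1) = 0.07979.
So the output falls by 7.98 %.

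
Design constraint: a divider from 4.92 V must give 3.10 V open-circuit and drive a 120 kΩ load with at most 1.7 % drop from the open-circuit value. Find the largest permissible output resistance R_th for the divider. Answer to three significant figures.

R_th ≤ 2.08 kΩ

Loading drop = R_th/(R_th + R_L) ≤ 0.0170, so R_th ≤ R_L · ε/(1−ε) = 120 kΩ × 0.0170/0.9830 = 2.08 kΩ.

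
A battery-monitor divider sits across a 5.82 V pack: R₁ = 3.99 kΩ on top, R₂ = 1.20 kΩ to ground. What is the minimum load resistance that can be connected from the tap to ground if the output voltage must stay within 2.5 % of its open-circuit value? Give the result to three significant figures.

Output resistance R_th = R₁‖R₂ = (3990 × 1200)/5190 = 922.5 Ω.
The fractional drop is R_th/(R_th + R_L); requiring this ≤ 0.0250 gives R_L ≥ R_th(1/0.0250 − 1) = 922.5 × 39.00 = 36.0 kΩ.

R_L(min) ≈ 36.0 kΩ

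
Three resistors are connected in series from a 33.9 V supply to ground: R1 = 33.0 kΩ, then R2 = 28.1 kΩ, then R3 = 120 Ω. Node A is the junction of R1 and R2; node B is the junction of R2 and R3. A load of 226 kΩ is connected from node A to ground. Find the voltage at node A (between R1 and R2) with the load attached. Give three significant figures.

Below node A the series string R2+R3 = 28220 Ω sits in parallel with the 226000 Ω load: 25090 Ω.
V_A = 33.9 × 25090/(33000 + 25090) = 14.6 V.

V ≈ 14.6 V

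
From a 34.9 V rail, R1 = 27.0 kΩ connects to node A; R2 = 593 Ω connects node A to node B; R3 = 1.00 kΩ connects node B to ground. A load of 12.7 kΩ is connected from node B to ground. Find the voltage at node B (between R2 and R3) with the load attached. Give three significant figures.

At node B, R3 is in parallel with the load: R3‖R_L = 927.0 Ω.
Below node A the resistance is R2 + (R3‖R_L) = 1520 Ω, so V_A = 34.9 × 1520/28520 = 1.860 V.
Then V_B = V_A × (R3‖R_L)/(R2 + R3‖R_L) = 1.860 × 927.0/1520 = 1.13 V.

V ≈ 1.13 V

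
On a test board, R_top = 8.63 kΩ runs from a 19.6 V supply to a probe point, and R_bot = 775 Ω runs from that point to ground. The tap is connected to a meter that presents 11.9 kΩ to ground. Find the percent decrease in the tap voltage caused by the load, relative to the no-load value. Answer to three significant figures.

The divider's output (Thévenin) resistance is R_top‖R_bot = 711.1 Ω.
Fractional drop under load = R_th/(R_th + R_L) = 711.1 / (711.1 + 11900) = 0.05639.
So the output falls by 5.64 %.

5.64 %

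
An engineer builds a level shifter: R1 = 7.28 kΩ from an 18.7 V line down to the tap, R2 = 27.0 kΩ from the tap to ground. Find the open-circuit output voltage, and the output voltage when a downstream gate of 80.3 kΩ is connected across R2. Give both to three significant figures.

Unloaded: 14.7 V; loaded: 13.7 V

Open-circuit: V = 18.7 × 27.0/(7.28 + 27.0) = 14.7 V.
With the load, R2 becomes R2‖R_L = 20.21 kΩ, so V = 18.7 × 20.21/27.49 = 13.7 V.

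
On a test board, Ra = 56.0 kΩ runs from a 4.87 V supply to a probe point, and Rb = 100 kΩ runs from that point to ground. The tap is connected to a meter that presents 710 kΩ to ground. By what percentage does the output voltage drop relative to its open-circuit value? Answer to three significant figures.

4.81 %

The divider's output (Thévenin) resistance is Ra‖Rb = 35.90 kΩ.
Fractional drop under load = R_th/(R_th + R_L) = 35.90 / (35.90 + 710) = 0.04813.
So the output falls by 4.81 %.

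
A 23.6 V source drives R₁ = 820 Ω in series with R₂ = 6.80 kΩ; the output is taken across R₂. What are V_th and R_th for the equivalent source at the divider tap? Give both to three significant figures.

V_th = 21.1 V, R_th = 732 Ω

V_th is the open-circuit tap voltage: 23.6 × 6800/(820 + 6800) = 21.1 V.
With the supply zeroed, R₁ and R₂ appear in parallel from the tap: R_th = R₁‖R₂ = (820 × 6800)/7620 = 732 Ω.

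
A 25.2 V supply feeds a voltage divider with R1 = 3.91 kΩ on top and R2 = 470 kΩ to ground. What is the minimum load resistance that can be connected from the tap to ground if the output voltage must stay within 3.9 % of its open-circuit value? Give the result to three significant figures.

Output resistance R_th = R1‖R2 = (3.91 × 470)/473.9 = 3.878 kΩ.
The fractional drop is R_th/(R_th + R_L); requiring this ≤ 0.0390 gives R_L ≥ R_th(1/0.0390 − 1) = 3.878 × 24.64 = 95.6 kΩ.

R_L(min) ≈ 95.6 kΩ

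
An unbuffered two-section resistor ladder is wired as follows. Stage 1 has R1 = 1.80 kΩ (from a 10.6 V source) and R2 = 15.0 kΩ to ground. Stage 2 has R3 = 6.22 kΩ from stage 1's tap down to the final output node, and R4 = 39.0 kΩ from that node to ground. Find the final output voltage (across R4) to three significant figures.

V_out ≈ 7.88 V

Stage 2 presents R3+R4 = 45.22 kΩ as a load on stage 1's tap.
Stage 1's lower leg becomes R2‖(R3+R4) = 11.26 kΩ, so V_mid = 10.6 × 11.26/13.06 = 9.139 V.
Stage 2 is itself unloaded: V_out = V_mid × R4/(R3+R4) = 9.139 × 39.0/45.22 = 7.88 V.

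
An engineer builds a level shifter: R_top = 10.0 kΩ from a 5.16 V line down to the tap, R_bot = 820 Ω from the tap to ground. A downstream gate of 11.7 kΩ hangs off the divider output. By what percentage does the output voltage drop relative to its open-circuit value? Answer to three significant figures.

6.08 %

The divider's output (Thévenin) resistance is R_top‖R_bot = 757.9 Ω.
Fractional drop under load = R_th/(R_th + R_L) = 757.9 / (757.9 + 11700) = 0.06083.
So the output falls by 6.08 %.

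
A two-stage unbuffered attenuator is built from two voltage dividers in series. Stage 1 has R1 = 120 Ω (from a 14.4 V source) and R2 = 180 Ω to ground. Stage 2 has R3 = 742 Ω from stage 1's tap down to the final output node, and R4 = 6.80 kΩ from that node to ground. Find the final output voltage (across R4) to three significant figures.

V_out ≈ 7.72 V

Stage 2 presents R3+R4 = 7542 Ω as a load on stage 1's tap.
Stage 1's lower leg becomes R2‖(R3+R4) = 175.8 Ω, so V_mid = 14.4 × 175.8/295.8 = 8.558 V.
Stage 2 is itself unloaded: V_out = V_mid × R4/(R3+R4) = 8.558 × 6800/7542 = 7.72 V.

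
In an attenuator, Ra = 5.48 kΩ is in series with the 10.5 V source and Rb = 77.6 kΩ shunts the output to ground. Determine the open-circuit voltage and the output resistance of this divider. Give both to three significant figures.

V_th is the open-circuit tap voltage: 10.5 × 77.6/(5.48 + 77.6) = 9.81 V.
With the supply zeroed, Ra and Rb appear in parallel from the tap: R_th = Ra‖Rb = (5.48 × 77.6)/83.08 = 5.12 kΩ.

V_th = 9.81 V, R_th = 5.12 kΩ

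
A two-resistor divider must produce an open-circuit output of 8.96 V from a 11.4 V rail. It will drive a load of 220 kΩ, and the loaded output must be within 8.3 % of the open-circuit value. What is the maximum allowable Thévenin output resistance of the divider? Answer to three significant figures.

R_th ≤ 19.9 kΩ

Loading drop = R_th/(R_th + R_L) ≤ 0.0830, so R_th ≤ R_L · ε/(1−ε) = 220 kΩ × 0.0830/0.9170 = 19.9 kΩ.
(Any R1, R2 with R2/(R1+R2) = 0.786 and R1‖R2 ≤ 19.9 kΩ will meet the spec.)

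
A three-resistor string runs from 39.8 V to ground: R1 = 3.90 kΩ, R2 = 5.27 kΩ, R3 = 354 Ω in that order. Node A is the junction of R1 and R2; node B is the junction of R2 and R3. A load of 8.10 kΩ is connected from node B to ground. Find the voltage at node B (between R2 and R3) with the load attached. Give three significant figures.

V ≈ 1.42 V

At node B, R3 is in parallel with the load: R3‖R_L = 339.2 Ω.
Below node A the resistance is R2 + (R3‖R_L) = 5609 Ω, so V_A = 39.8 × 5609/9509 = 23.48 V.
Then V_B = V_A × (R3‖R_L)/(R2 + R3‖R_L) = 23.48 × 339.2/5609 = 1.42 V.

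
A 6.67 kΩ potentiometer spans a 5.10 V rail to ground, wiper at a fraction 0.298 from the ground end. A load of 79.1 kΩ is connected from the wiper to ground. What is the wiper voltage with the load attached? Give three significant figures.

The wiper splits the pot into (1−α)R = 4.682 kΩ above and αR = 1.988 kΩ below.
Lower section ‖ load = 1.939 kΩ.
V_wiper = 5.10 × 1.939/(4.682 + 1.939) = 1.49 V.

V ≈ 1.49 V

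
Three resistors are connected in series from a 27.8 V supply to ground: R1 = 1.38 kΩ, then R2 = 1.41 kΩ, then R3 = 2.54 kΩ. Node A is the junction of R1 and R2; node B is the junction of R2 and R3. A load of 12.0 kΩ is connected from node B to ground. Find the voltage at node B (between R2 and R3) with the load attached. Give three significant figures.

V ≈ 11.9 V

At node B, R3 is in parallel with the load: R3‖R_L = 2.096 kΩ.
Below node A the resistance is R2 + (R3‖R_L) = 3.506 kΩ, so V_A = 27.8 × 3.506/4.886 = 19.95 V.
Then V_B = V_A × (R3‖R_L)/(R2 + R3‖R_L) = 19.95 × 2.096/3.506 = 11.9 V.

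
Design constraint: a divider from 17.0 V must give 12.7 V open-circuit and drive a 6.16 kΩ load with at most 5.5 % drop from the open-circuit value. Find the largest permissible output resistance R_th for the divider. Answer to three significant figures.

R_th ≤ 359 Ω

Loading drop = R_th/(R_th + R_L) ≤ 0.0550, so R_th ≤ R_L · ε/(1−ε) = 6.16 kΩ × 0.0550/0.9450 = 359 Ω.
(Any R1, R2 with R2/(R1+R2) = 0.747 and R1‖R2 ≤ 359 Ω will meet the spec.)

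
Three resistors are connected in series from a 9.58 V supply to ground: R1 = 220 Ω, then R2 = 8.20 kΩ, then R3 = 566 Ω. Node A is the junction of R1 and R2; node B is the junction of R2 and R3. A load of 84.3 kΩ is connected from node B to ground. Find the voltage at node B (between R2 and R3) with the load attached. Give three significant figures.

At node B, R3 is in parallel with the load: R3‖R_L = 562.2 Ω.
Below node A the resistance is R2 + (R3‖R_L) = 8762 Ω, so V_A = 9.58 × 8762/8982 = 9.345 V.
Then V_B = V_A × (R3‖R_L)/(R2 + R3‖R_L) = 9.345 × 562.2/8762 = 0.600 V.

V ≈ 0.600 V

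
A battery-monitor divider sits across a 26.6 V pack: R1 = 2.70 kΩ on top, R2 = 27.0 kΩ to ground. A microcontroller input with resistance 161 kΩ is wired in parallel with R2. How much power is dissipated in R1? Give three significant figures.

Total resistance from the source is R1 + (R2‖R_L) = 25.82 kΩ, so I = 26.6/25.82 kΩ = 1.030 mA.
P = I²·R1 = (1.030 mA)² × 2.70 kΩ = 2.87 mW.

P ≈ 2.87 mW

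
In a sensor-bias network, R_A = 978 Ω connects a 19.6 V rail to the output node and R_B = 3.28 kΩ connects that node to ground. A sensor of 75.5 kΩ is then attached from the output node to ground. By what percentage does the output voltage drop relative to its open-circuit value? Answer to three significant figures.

The divider's output (Thévenin) resistance is R_A‖R_B = 753.4 Ω.
Fractional drop under load = R_th/(R_th + R_L) = 753.4 / (753.4 + 75500) = 0.009880.
So the output falls by 0.988 %.

0.988 %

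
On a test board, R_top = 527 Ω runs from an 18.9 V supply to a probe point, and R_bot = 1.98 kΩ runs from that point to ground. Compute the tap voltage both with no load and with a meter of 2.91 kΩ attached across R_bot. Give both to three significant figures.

Unloaded: 14.9 V; loaded: 13.1 V

Open-circuit: V = 18.9 × 1980/(527 + 1980) = 14.9 V.
With the load, R_bot becomes R_bot‖R_L = 1178 Ω, so V = 18.9 × 1178/1705 = 13.1 V.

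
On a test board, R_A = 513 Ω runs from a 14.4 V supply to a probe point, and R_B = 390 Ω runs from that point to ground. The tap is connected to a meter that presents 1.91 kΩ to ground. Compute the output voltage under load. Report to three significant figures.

The load sits in parallel with R_B: R_B‖R_L = (390 × 1910) / (390 + 1910) = 323.9 Ω.
V_out = 14.4 × 323.9 / (513 + 323.9) = 14.4 × 323.9/836.9 = 5.57 V.
(Unloaded it would have been 6.22 V.)

V_out ≈ 5.57 V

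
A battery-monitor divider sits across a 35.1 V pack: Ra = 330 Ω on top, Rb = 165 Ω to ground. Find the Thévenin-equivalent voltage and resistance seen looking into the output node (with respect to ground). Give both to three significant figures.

V_th is the open-circuit tap voltage: 35.1 × 165/(330 + 165) = 11.7 V.
With the supply zeroed, Ra and Rb appear in parallel from the tap: R_th = Ra‖Rb = (330 × 165)/495.0 = 110 Ω.

V_th = 11.7 V, R_th = 110 Ω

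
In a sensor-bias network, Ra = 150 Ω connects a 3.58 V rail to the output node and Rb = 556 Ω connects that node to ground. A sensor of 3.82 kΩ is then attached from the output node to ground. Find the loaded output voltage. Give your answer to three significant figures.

V_out ≈ 2.73 V

The load sits in parallel with Rb: Rb‖R_L = (556 × 3820) / (556 + 3820) = 485.4 Ω.
V_out = 3.58 × 485.4 / (150 + 485.4) = 3.58 × 485.4/635.4 = 2.73 V.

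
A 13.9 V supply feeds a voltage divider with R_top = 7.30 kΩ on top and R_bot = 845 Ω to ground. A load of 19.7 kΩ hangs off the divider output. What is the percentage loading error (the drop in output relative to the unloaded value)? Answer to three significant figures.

3.70 %

The divider's output (Thévenin) resistance is R_top‖R_bot = 757.3 Ω.
Fractional drop under load = R_th/(R_th + R_L) = 757.3 / (757.3 + 19700) = 0.03702.
So the output falls by 3.70 %.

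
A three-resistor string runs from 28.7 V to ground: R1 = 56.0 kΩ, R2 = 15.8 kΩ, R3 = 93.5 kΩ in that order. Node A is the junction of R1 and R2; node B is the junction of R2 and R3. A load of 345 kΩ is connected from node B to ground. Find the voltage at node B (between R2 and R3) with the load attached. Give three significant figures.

At node B, R3 is in parallel with the load: R3‖R_L = 73.56 kΩ.
Below node A the resistance is R2 + (R3‖R_L) = 89.36 kΩ, so V_A = 28.7 × 89.36/145.4 = 17.64 V.
Then V_B = V_A × (R3‖R_L)/(R2 + R3‖R_L) = 17.64 × 73.56/89.36 = 14.5 V.

V ≈ 14.5 V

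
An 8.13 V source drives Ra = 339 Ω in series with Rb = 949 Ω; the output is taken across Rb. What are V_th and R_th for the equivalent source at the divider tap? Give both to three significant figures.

V_th is the open-circuit tap voltage: 8.13 × 949/(339 + 949) = 5.99 V.
With the supply zeroed, Ra and Rb appear in parallel from the tap: R_th = Ra‖Rb = (339 × 949)/1288 = 250 Ω.

V_th = 5.99 V, R_th = 250 Ω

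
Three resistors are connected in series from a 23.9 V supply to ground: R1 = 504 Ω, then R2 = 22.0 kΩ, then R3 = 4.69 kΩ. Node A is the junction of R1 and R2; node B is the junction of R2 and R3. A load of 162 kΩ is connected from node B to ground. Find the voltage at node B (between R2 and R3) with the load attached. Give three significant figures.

V ≈ 4.03 V

At node B, R3 is in parallel with the load: R3‖R_L = 4558 Ω.
Below node A the resistance is R2 + (R3‖R_L) = 26560 Ω, so V_A = 23.9 × 26560/27060 = 23.45 V.
Then V_B = V_A × (R3‖R_L)/(R2 + R3‖R_L) = 23.45 × 4558/26560 = 4.03 V.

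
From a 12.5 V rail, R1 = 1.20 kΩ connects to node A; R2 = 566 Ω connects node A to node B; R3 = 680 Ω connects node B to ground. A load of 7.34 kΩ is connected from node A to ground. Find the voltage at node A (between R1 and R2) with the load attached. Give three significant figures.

V ≈ 5.88 V

Below node A the series string R2+R3 = 1246 Ω sits in parallel with the 7340 Ω load: 1065 Ω.
V_A = 12.5 × 1065/(1200 + 1065) = 5.88 V.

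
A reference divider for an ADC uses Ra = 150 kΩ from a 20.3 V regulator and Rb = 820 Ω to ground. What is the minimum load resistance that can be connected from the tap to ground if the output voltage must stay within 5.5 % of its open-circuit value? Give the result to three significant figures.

Output resistance R_th = Ra‖Rb = (150000 × 820)/150800 = 815.5 Ω.
The fractional drop is R_th/(R_th + R_L); requiring this ≤ 0.0550 gives R_L ≥ R_th(1/0.0550 − 1) = 815.5 × 17.18 = 14.0 kΩ.

R_L(min) ≈ 14.0 kΩ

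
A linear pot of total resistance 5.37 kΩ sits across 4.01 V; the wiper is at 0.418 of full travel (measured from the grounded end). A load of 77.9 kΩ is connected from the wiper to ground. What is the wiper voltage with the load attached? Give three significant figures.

The wiper splits the pot into (1−α)R = 3.125 kΩ above and αR = 2.245 kΩ below.
Lower section ‖ load = 2.182 kΩ.
V_wiper = 4.01 × 2.182/(3.125 + 2.182) = 1.65 V.

V ≈ 1.65 V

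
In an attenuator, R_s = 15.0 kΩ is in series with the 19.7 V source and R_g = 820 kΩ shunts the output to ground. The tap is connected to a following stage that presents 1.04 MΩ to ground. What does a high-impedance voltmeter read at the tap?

V_out ≈ 19.1 V

The load sits in parallel with R_g: R_g‖R_L = (820 × 1040) / (820 + 1040) = 458.5 kΩ.
V_out = 19.7 × 458.5 / (15.0 + 458.5) = 19.7 × 458.5/473.5 = 19.1 V.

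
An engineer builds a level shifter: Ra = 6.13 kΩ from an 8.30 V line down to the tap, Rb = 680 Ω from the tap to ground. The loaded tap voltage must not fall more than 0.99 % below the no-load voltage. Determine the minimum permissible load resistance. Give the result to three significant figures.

R_L(min) ≈ 61.2 kΩ

Output resistance R_th = Ra‖Rb = (6130 × 680)/6810 = 612.1 Ω.
The fractional drop is R_th/(R_th + R_L); requiring this ≤ 0.00990 gives R_L ≥ R_th(1/0.00990 − 1) = 612.1 × 100.0 = 61.2 kΩ.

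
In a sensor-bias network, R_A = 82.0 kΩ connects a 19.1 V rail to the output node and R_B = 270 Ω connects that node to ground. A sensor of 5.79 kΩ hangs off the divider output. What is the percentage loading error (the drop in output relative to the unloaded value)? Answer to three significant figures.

The divider's output (Thévenin) resistance is R_A‖R_B = 269.1 Ω.
Fractional drop under load = R_th/(R_th + R_L) = 269.1 / (269.1 + 5790) = 0.04441.
So the output falls by 4.44 %.

4.44 %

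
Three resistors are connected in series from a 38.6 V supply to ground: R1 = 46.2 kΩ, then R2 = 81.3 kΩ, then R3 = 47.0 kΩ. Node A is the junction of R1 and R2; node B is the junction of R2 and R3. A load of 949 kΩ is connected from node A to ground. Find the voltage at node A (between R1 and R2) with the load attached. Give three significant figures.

Below node A the series string R2+R3 = 128.3 kΩ sits in parallel with the 949 kΩ load: 113.0 kΩ.
V_A = 38.6 × 113.0/(46.2 + 113.0) = 27.4 V.

V ≈ 27.4 V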